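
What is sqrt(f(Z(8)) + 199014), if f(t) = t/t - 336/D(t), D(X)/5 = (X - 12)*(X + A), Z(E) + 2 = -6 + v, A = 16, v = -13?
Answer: sqrt(602019143)/55 ≈ 446.11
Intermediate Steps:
Z(E) = -21 (Z(E) = -2 + (-6 - 13) = -2 - 19 = -21)
D(X) = 5*(-12 + X)*(16 + X) (D(X) = 5*((X - 12)*(X + 16)) = 5*((-12 + X)*(16 + X)) = 5*(-12 + X)*(16 + X))
f(t) = 1 - 336/(-960 + 5*t**2 + 20*t) (f(t) = t/t - 336/(-960 + 5*t**2 + 20*t) = 1 - 336/(-960 + 5*t**2 + 20*t))
sqrt(f(Z(8)) + 199014) = sqrt((-1296/5 + (-21)**2 + 4*(-21))/(-192 + (-21)**2 + 4*(-21)) + 199014) = sqrt((-1296/5 + 441 - 84)/(-192 + 441 - 84) + 199014) = sqrt((489/5)/165 + 199014) = sqrt((1/165)*(489/5) + 199014) = sqrt(163/275 + 199014) = sqrt(54729013/275) = sqrt(602019143)/55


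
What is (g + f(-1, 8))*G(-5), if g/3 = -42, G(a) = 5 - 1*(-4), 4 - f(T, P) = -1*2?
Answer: -1080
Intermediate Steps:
f(T, P) = 6 (f(T, P) = 4 - (-1)*2 = 4 - 1*(-2) = 4 + 2 = 6)
G(a) = 9 (G(a) = 5 + 4 = 9)
g = -126 (g = 3*(-42) = -126)
(g + f(-1, 8))*G(-5) = (-126 + 6)*9 = -120*9 = -1080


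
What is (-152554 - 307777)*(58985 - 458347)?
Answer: 183838708822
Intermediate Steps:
(-152554 - 307777)*(58985 - 458347) = -460331*(-399362) = 183838708822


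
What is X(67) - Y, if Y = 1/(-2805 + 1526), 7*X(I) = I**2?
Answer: 5741438/8953 ≈ 641.29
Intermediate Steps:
X(I) = I**2/7
Y = -1/1279 (Y = 1/(-1279) = -1/1279 ≈ -0.00078186)
X(67) - Y = (1/7)*67**2 - 1*(-1/1279) = (1/7)*4489 + 1/1279 = 4489/7 + 1/1279 = 5741438/8953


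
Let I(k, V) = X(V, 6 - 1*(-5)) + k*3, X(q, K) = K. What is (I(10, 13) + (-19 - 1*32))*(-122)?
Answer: 1220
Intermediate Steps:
I(k, V) = 11 + 3*k (I(k, V) = (6 - 1*(-5)) + k*3 = (6 + 5) + 3*k = 11 + 3*k)
(I(10, 13) + (-19 - 1*32))*(-122) = ((11 + 3*10) + (-19 - 1*32))*(-122) = ((11 + 30) + (-19 - 32))*(-122) = (41 - 51)*(-122) = -10*(-122) = 1220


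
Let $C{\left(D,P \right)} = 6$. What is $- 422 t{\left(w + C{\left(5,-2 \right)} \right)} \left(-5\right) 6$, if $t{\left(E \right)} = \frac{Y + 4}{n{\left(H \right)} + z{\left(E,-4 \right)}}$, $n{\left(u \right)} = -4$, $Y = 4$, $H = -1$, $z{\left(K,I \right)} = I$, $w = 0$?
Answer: $-12660$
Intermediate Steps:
$t{\left(E \right)} = -1$ ($t{\left(E \right)} = \frac{4 + 4}{-4 - 4} = \frac{8}{-8} = 8 \left(- \frac{1}{8}\right) = -1$)
$- 422 t{\left(w + C{\left(5,-2 \right)} \right)} \left(-5\right) 6 = - 422 \left(-1\right) \left(-5\right) 6 = - 422 \cdot 5 \cdot 6 = \left(-422\right) 30 = -12660$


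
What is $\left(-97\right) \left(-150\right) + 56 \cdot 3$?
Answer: $14718$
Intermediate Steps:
$\left(-97\right) \left(-150\right) + 56 \cdot 3 = 14550 + 168 = 14718$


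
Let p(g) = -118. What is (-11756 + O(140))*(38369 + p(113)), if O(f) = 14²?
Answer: -442181560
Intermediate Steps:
O(f) = 196
(-11756 + O(140))*(38369 + p(113)) = (-11756 + 196)*(38369 - 118) = -11560*38251 = -442181560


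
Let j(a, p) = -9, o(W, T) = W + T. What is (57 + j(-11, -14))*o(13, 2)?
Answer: 720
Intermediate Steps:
o(W, T) = T + W
(57 + j(-11, -14))*o(13, 2) = (57 - 9)*(2 + 13) = 48*15 = 720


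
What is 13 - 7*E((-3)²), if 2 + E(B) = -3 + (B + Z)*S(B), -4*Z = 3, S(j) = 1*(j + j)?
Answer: -1983/2 ≈ -991.50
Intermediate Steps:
S(j) = 2*j (S(j) = 1*(2*j) = 2*j)
Z = -¾ (Z = -¼*3 = -¾ ≈ -0.75000)
E(B) = -5 + 2*B*(-¾ + B) (E(B) = -2 + (-3 + (B - ¾)*(2*B)) = -2 + (-3 + (-¾ + B)*(2*B)) = -2 + (-3 + 2*B*(-¾ + B)) = -5 + 2*B*(-¾ + B))
13 - 7*E((-3)²) = 13 - 7*(-5 + 2*((-3)²)² - 3/2*(-3)²) = 13 - 7*(-5 + 2*9² - 3/2*9) = 13 - 7*(-5 + 2*81 - 27/2) = 13 - 7*(-5 + 162 - 27/2) = 13 - 7*287/2 = 13 - 2009/2 = -1983/2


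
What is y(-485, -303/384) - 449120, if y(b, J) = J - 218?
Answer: -57515365/128 ≈ -4.4934e+5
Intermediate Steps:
y(b, J) = -218 + J
y(-485, -303/384) - 449120 = (-218 - 303/384) - 449120 = (-218 - 303*1/384) - 449120 = (-218 - 101/128) - 449120 = -28005/128 - 449120 = -57515365/128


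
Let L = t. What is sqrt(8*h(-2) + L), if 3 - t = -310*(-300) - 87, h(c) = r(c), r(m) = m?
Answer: I*sqrt(92926) ≈ 304.84*I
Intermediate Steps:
h(c) = c
t = -92910 (t = 3 - (-310*(-300) - 87) = 3 - (93000 - 87) = 3 - 1*92913 = 3 - 92913 = -92910)
L = -92910
sqrt(8*h(-2) + L) = sqrt(8*(-2) - 92910) = sqrt(-16 - 92910) = sqrt(-92926) = I*sqrt(92926)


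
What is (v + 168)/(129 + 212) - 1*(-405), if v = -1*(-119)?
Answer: 138392/341 ≈ 405.84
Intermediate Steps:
v = 119
(v + 168)/(129 + 212) - 1*(-405) = (119 + 168)/(129 + 212) - 1*(-405) = 287/341 + 405 = 138392/341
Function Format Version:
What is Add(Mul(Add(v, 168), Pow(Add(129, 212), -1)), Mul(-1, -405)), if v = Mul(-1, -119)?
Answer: Rational(138392, 341) ≈ 405.84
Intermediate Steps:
v = 119
Add(Mul(Add(v, 168), Pow(Add(129, 212), -1)), Mul(-1, -405)) = Add(Mul(Add(119, 168), Pow(Add(129, 212), -1)), Mul(-1, -405)) = Add(Mul(287, Pow(341, -1)), 405) = Add(Mul(287, Rational(1, 341)), 405) = Add(Rational(287, 341), 405) = Rational(138392, 341)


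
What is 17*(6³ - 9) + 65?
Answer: 3584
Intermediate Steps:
17*(6³ - 9) + 65 = 17*(216 - 9) + 65 = 17*207 + 65 = 3519 + 65 = 3584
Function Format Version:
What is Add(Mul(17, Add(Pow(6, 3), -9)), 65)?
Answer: 3584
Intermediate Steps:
Add(Mul(17, Add(Pow(6, 3), -9)), 65) = Add(Mul(17, Add(216, -9)), 65) = Add(Mul(17, 207), 65) = Add(3519, 65) = 3584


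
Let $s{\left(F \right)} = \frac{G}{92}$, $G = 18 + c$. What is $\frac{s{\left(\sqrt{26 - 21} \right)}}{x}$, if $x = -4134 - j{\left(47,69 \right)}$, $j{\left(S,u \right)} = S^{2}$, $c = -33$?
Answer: $\frac{15}{583556} \approx 2.5704 \cdot 10^{-5}$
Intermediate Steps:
$G = -15$ ($G = 18 - 33 = -15$)
$x = -6343$ ($x = -4134 - 47^{2} = -4134 - 2209 = -6343$)
$s{\left(F \right)} = - \frac{15}{92}$
$\frac{s{\left(\sqrt{26 - 21} \right)}}{x} = - \frac{15}{92 \left(-6343\right)} = \left(- \frac{15}{92}\right) \left(- \frac{1}{6343}\right) = \frac{15}{583556}$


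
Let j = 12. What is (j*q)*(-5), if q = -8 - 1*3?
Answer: 660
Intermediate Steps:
q = -11 (q = -8 - 3 = -11)
(j*q)*(-5) = (12*(-11))*(-5) = -132*(-5) = 660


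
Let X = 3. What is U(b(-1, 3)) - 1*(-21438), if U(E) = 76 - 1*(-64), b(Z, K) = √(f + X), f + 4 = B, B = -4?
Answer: 21578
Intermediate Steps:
f = -8 (f = -4 - 4 = -8)
b(Z, K) = I*√5 (b(Z, K) = √(-8 + 3) = √(-5) = I*√5)
U(E) = 140 (U(E) = 76 + 64 = 140)
U(b(-1, 3)) - 1*(-21438) = 140 - 1*(-21438) = 140 + 21438 = 21578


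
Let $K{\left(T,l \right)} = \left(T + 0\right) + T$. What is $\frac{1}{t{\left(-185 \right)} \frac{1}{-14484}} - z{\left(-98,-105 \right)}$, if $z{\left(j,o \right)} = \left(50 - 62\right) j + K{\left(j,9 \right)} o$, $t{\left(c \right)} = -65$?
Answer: $- \frac{1399656}{65} \approx -21533.0$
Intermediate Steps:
$K{\left(T,l \right)} = 2 T$ ($K{\left(T,l \right)} = T + T = 2 T$)
$z{\left(j,o \right)} = - 12 j + 2 j o$ ($z{\left(j,o \right)} = \left(50 - 62\right) j + 2 j o = - 12 j + 2 j o$)
$\frac{1}{t{\left(-185 \right)} \frac{1}{-14484}} - z{\left(-98,-105 \right)} = \frac{1}{\left(-65\right) \frac{1}{-14484}} - 2 \left(-98\right) \left(-6 - 105\right) = \frac{1}{\left(-65\right) \left(- \frac{1}{14484}\right)} - 2 \left(-98\right) \left(-111\right) = \frac{1}{\frac{65}{14484}} - 21756 = \frac{14484}{65} - 21756 = - \frac{1399656}{65}$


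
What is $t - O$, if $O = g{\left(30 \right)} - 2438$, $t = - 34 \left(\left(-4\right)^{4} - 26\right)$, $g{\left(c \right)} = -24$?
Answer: $-5358$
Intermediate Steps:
$t = -7820$ ($t = - 34 \left(256 - 26\right) = \left(-34\right) 230 = -7820$)
$O = -2462$ ($O = -24 - 2438 = -2462$)
$t - O = -7820 - -2462 = -7820 + 2462 = -5358$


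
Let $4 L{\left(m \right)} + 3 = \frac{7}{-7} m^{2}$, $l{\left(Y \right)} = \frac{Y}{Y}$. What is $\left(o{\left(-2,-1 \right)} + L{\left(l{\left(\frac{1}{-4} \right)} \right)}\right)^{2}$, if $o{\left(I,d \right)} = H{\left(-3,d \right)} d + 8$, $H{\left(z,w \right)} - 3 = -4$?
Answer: $64$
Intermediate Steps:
$H{\left(z,w \right)} = -1$ ($H{\left(z,w \right)} = 3 - 4 = -1$)
$l{\left(Y \right)} = 1$
$o{\left(I,d \right)} = 8 - d$ ($o{\left(I,d \right)} = - d + 8 = 8 - d$)
$L{\left(m \right)} = - \frac{3}{4} - \frac{m^{2}}{4}$ ($L{\left(m \right)} = - \frac{3}{4} + \frac{\frac{7}{-7} m^{2}}{4} = - \frac{3}{4} + \frac{7 \left(- \frac{1}{7}\right) m^{2}}{4} = - \frac{3}{4} + \frac{\left(-1\right) m^{2}}{4} = - \frac{3}{4} - \frac{m^{2}}{4}$)
$\left(o{\left(-2,-1 \right)} + L{\left(l{\left(\frac{1}{-4} \right)} \right)}\right)^{2} = \left(\left(8 - -1\right) - \left(\frac{3}{4} + \frac{1^{2}}{4}\right)\right)^{2} = \left(\left(8 + 1\right) - 1\right)^{2} = \left(9 - 1\right)^{2} = 8^{2} = 64$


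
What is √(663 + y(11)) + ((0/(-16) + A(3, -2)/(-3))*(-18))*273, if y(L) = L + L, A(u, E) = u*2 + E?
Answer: 6552 + √685 ≈ 6578.2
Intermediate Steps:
A(u, E) = E + 2*u (A(u, E) = 2*u + E = E + 2*u)
y(L) = 2*L
√(663 + y(11)) + ((0/(-16) + A(3, -2)/(-3))*(-18))*273 = √(663 + 2*11) + ((0/(-16) + (-2 + 2*3)/(-3))*(-18))*273 = √(663 + 22) + ((0*(-1/16) + (-2 + 6)*(-⅓))*(-18))*273 = √685 + ((0 + 4*(-⅓))*(-18))*273 = √685 + ((0 - 4/3)*(-18))*273 = √685 - 4/3*(-18)*273 = √685 + 24*273 = √685 + 6552 = 6552 + √685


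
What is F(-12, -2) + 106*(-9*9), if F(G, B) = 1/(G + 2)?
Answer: -85861/10 ≈ -8586.1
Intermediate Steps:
F(G, B) = 1/(2 + G)
F(-12, -2) + 106*(-9*9) = 1/(2 - 12) + 106*(-9*9) = 1/(-10) + 106*(-81) = -1/10 - 8586 = -85861/10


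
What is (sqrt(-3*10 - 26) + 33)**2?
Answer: 1033 + 132*I*sqrt(14) ≈ 1033.0 + 493.9*I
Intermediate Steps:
(sqrt(-3*10 - 26) + 33)**2 = (sqrt(-30 - 26) + 33)**2 = (sqrt(-56) + 33)**2 = (2*I*sqrt(14) + 33)**2 = (33 + 2*I*sqrt(14))**2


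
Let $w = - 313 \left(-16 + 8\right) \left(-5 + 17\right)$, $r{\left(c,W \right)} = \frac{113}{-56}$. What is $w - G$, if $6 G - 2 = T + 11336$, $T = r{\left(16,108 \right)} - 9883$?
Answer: $\frac{10014761}{336} \approx 29806.0$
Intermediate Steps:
$r{\left(c,W \right)} = - \frac{113}{56}$ ($r{\left(c,W \right)} = 113 \left(- \frac{1}{56}\right) = - \frac{113}{56}$)
$T = - \frac{553561}{56}$ ($T = - \frac{113}{56} - 9883 = - \frac{553561}{56} \approx -9885.0$)
$G = \frac{81367}{336}$ ($G = \frac{1}{3} + \frac{- \frac{553561}{56} + 11336}{6} = \frac{1}{3} + \frac{1}{6} \cdot \frac{81255}{56} = \frac{1}{3} + \frac{27085}{112} = \frac{81367}{336} \approx 242.16$)
$w = 30048$ ($w = - 313 \left(\left(-8\right) 12\right) = \left(-313\right) \left(-96\right) = 30048$)
$w - G = 30048 - \frac{81367}{336} = \frac{10014761}{336}$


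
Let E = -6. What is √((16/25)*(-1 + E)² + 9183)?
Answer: √230359/5 ≈ 95.991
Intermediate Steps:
√((16/25)*(-1 + E)² + 9183) = √((16/25)*(-1 - 6)² + 9183) = √((16*(1/25))*(-7)² + 9183) = √((16/25)*49 + 9183) = √(784/25 + 9183) = √(230359/25) = √230359/5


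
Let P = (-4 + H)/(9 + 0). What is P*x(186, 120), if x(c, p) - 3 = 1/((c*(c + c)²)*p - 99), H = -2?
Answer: -18532384688/9266192343 ≈ -2.0000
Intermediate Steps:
x(c, p) = 3 + 1/(-99 + 4*p*c³) (x(c, p) = 3 + 1/((c*(c + c)²)*p - 99) = 3 + 1/((c*(2*c)²)*p - 99) = 3 + 1/((c*(4*c²))*p - 99) = 3 + 1/((4*c³)*p - 99) = 3 + 1/(4*p*c³ - 99) = 3 + 1/(-99 + 4*p*c³))
P = -⅔ (P = (-4 - 2)/(9 + 0) = -6/9 = -6*⅑ = -⅔ ≈ -0.66667)
P*x(186, 120) = -8*(-74 + 3*120*186³)/(3*(-99 + 4*120*186³)) = -8*(-74 + 3*120*6434856)/(3*(-99 + 4*120*6434856)) = -8*(-74 + 2316548160)/(3*(-99 + 3088730880)) = -8*2316548086/(3*3088730781) = -⅔*9266192344/3088730781 = -18532384688/9266192343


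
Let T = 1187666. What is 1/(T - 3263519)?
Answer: -1/2075853 ≈ -4.8173e-7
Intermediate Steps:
1/(T - 3263519) = 1/(1187666 - 3263519) = 1/(-2075853) = -1/2075853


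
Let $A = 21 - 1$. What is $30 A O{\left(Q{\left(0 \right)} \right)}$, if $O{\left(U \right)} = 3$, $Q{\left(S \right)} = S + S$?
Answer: $1800$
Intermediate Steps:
$Q{\left(S \right)} = 2 S$
$A = 20$
$30 A O{\left(Q{\left(0 \right)} \right)} = 30 \cdot 20 \cdot 3 = 600 \cdot 3 = 1800$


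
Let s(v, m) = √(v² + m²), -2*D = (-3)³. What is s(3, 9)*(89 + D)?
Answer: 615*√10/2 ≈ 972.40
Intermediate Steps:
D = 27/2 (D = -½*(-3)³ = -½*(-27) = 27/2 ≈ 13.500)
s(v, m) = √(m² + v²)
s(3, 9)*(89 + D) = √(9² + 3²)*(89 + 27/2) = √(81 + 9)*(205/2) = √90*(205/2) = (3*√10)*(205/2) = 615*√10/2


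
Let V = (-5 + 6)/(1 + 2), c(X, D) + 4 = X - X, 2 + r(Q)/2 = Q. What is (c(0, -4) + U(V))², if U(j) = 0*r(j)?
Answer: 16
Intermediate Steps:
r(Q) = -4 + 2*Q
c(X, D) = -4 (c(X, D) = -4 + (X - X) = -4 + 0 = -4)
V = ⅓ (V = 1/3 = 1*(⅓) = ⅓ ≈ 0.33333)
U(j) = 0 (U(j) = 0*(-4 + 2*j) = 0)
(c(0, -4) + U(V))² = (-4 + 0)² = (-4)² = 16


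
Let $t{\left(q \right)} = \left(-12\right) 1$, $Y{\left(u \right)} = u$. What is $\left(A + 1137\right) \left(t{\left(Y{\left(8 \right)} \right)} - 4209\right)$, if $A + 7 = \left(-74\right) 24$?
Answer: $2726766$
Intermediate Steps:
$A = -1783$ ($A = -7 - 1776 = -1783$)
$t{\left(q \right)} = -12$
$\left(A + 1137\right) \left(t{\left(Y{\left(8 \right)} \right)} - 4209\right) = \left(-1783 + 1137\right) \left(-12 - 4209\right) = \left(-646\right) \left(-4221\right) = 2726766$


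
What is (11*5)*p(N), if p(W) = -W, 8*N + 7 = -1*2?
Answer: 495/8 ≈ 61.875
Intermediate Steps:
N = -9/8 (N = -7/8 + (-1*2)/8 = -7/8 + (⅛)*(-2) = -7/8 - ¼ = -9/8 ≈ -1.1250)
(11*5)*p(N) = (11*5)*(-1*(-9/8)) = 55*(9/8) = 495/8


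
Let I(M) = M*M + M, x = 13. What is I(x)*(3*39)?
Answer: 21294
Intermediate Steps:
I(M) = M + M² (I(M) = M² + M = M + M²)
I(x)*(3*39) = (13*(1 + 13))*(3*39) = (13*14)*117 = 182*117 = 21294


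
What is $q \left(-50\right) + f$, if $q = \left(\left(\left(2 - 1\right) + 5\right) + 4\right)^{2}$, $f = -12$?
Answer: $-5012$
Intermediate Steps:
$q = 100$ ($q = \left(\left(1 + 5\right) + 4\right)^{2} = \left(6 + 4\right)^{2} = 10^{2} = 100$)
$q \left(-50\right) + f = 100 \left(-50\right) - 12 = -5000 - 12 = -5012$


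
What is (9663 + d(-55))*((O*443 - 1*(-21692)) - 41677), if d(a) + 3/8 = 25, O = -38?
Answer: -2853509319/8 ≈ -3.5669e+8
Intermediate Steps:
d(a) = 197/8 (d(a) = -3/8 + 25 = 197/8)
(9663 + d(-55))*((O*443 - 1*(-21692)) - 41677) = (9663 + 197/8)*((-38*443 - 1*(-21692)) - 41677) = 77501*((-16834 + 21692) - 41677)/8 = 77501*(4858 - 41677)/8 = (77501/8)*(-36819) = -2853509319/8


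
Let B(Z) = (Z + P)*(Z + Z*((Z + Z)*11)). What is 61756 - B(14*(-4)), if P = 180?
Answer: -8486308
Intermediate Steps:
B(Z) = (180 + Z)*(Z + 22*Z²) (B(Z) = (Z + 180)*(Z + Z*((Z + Z)*11)) = (180 + Z)*(Z + Z*((2*Z)*11)) = (180 + Z)*(Z + Z*(22*Z)) = (180 + Z)*(Z + 22*Z²))
61756 - B(14*(-4)) = 61756 - 14*(-4)*(180 + 22*(14*(-4))² + 3961*(14*(-4))) = 61756 - (-56)*(180 + 22*(-56)² + 3961*(-56)) = 61756 - (-56)*(180 + 22*3136 - 221816) = 61756 - (-56)*(180 + 68992 - 221816) = 61756 - (-56)*(-152644) = 61756 - 1*8548064 = 61756 - 8548064 = -8486308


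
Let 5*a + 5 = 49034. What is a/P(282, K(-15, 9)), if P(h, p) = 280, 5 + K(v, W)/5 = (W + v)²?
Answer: 49029/1400 ≈ 35.021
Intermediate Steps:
K(v, W) = -25 + 5*(W + v)²
a = 49029/5 (a = -1 + (⅕)*49034 = -1 + 49034/5 = 49029/5 ≈ 9805.8)
a/P(282, K(-15, 9)) = (49029/5)/280 = (49029/5)*(1/280) = 49029/1400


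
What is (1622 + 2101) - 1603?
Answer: 2120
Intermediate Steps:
(1622 + 2101) - 1603 = 3723 - 1603 = 2120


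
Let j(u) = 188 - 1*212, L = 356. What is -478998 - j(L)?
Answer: -478974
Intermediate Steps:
j(u) = -24 (j(u) = 188 - 212 = -24)
-478998 - j(L) = -478998 - 1*(-24) = -478998 + 24 = -478974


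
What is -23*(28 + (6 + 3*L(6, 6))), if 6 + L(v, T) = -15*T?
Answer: 5842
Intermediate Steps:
L(v, T) = -6 - 15*T
-23*(28 + (6 + 3*L(6, 6))) = -23*(28 + (6 + 3*(-6 - 15*6))) = -23*(28 + (6 + 3*(-6 - 90))) = -23*(28 + (6 + 3*(-96))) = -23*(28 + (6 - 288)) = -23*(28 - 282) = -23*(-254) = 5842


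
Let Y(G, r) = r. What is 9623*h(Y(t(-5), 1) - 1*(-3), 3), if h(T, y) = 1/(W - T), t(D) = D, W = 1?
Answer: -9623/3 ≈ -3207.7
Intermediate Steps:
h(T, y) = 1/(1 - T)
9623*h(Y(t(-5), 1) - 1*(-3), 3) = 9623*(-1/(-1 + (1 - 1*(-3)))) = 9623*(-1/(-1 + (1 + 3))) = 9623*(-1/(-1 + 4)) = 9623*(-1/3) = 9623*(-1*⅓) = 9623*(-⅓) = -9623/3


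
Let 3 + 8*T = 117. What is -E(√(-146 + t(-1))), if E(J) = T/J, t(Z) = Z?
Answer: 19*I*√3/28 ≈ 1.1753*I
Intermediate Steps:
T = 57/4 (T = -3/8 + (⅛)*117 = -3/8 + 117/8 = 57/4 ≈ 14.250)
E(J) = 57/(4*J)
-E(√(-146 + t(-1))) = -57/(4*(√(-146 - 1))) = -57/(4*(√(-147))) = -57/(4*(7*I*√3)) = -57*(-I*√3/21)/4 = -(-19)*I*√3/28 = 19*I*√3/28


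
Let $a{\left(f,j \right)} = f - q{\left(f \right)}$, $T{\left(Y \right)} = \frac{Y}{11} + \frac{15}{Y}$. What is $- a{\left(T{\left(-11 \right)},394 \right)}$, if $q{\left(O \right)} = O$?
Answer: $0$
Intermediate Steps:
$T{\left(Y \right)} = \frac{15}{Y} + \frac{Y}{11}$ ($T{\left(Y \right)} = Y \frac{1}{11} + \frac{15}{Y} = \frac{Y}{11} + \frac{15}{Y} = \frac{15}{Y} + \frac{Y}{11}$)
$a{\left(f,j \right)} = 0$ ($a{\left(f,j \right)} = f - f = 0$)
$- a{\left(T{\left(-11 \right)},394 \right)} = \left(-1\right) 0 = 0$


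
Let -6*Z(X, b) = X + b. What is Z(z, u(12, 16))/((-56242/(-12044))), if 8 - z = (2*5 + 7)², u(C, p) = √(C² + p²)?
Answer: 261957/28121 ≈ 9.3154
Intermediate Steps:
z = -281 (z = 8 - (2*5 + 7)² = 8 - (10 + 7)² = 8 - 1*17² = 8 - 1*289 = 8 - 289 = -281)
Z(X, b) = -X/6 - b/6 (Z(X, b) = -(X + b)/6 = -X/6 - b/6)
Z(z, u(12, 16))/((-56242/(-12044))) = (-⅙*(-281) - √(12² + 16²)/6)/((-56242/(-12044))) = (281/6 - √(144 + 256)/6)/((-56242*(-1/12044))) = (281/6 - √400/6)/(28121/6022) = (281/6 - ⅙*20)*(6022/28121) = (281/6 - 10/3)*(6022/28121) = (87/2)*(6022/28121) = 261957/28121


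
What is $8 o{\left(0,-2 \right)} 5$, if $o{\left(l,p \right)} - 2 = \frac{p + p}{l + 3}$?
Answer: $\frac{80}{3} \approx 26.667$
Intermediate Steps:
$o{\left(l,p \right)} = 2 + \frac{2 p}{3 + l}$ ($o{\left(l,p \right)} = 2 + \frac{p + p}{l + 3} = 2 + \frac{2 p}{3 + l}$)
$8 o{\left(0,-2 \right)} 5 = 8 \frac{2 \left(3 + 0 - 2\right)}{3 + 0} \cdot 5 = 8 \cdot 2 \cdot \frac{1}{3} \cdot 1 \cdot 5 = 8 \cdot \frac{2}{3} \cdot 5 = \frac{16}{3} \cdot 5 = \frac{80}{3}$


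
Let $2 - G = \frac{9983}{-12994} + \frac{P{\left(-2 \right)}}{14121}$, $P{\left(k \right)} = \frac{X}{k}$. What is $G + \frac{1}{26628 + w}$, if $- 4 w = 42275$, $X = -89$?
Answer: $\frac{16296274371121}{5893368128469} \approx 2.7652$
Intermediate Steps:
$w = - \frac{42275}{4}$ ($w = \left(- \frac{1}{4}\right) 42275 = - \frac{42275}{4} \approx -10569.0$)
$P{\left(k \right)} = - \frac{89}{k}$
$G = \frac{253684129}{91744137}$ ($G = 2 - \left(\frac{9983}{-12994} + \frac{\left(-89\right) \frac{1}{-2}}{14121}\right) = 2 - \left(9983 \left(- \frac{1}{12994}\right) + \left(-89\right) \left(- \frac{1}{2}\right) \frac{1}{14121}\right) = 2 - \left(- \frac{9983}{12994} + \frac{89}{2} \cdot \frac{1}{14121}\right) = 2 - \left(- \frac{9983}{12994} + \frac{89}{28242}\right) = 2 - - \frac{70195855}{91744137} = 2 + \frac{70195855}{91744137} = \frac{253684129}{91744137} \approx 2.7651$)
$G + \frac{1}{26628 + w} = \frac{253684129}{91744137} + \frac{1}{26628 - \frac{42275}{4}} = \frac{253684129}{91744137} + \frac{1}{\frac{64237}{4}} = \frac{253684129}{91744137} + \frac{4}{64237} = \frac{16296274371121}{5893368128469}$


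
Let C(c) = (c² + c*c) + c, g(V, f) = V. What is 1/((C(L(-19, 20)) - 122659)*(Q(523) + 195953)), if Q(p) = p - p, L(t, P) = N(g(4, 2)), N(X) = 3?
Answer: -1/24031284014 ≈ -4.1612e-11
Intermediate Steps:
L(t, P) = 3
Q(p) = 0
C(c) = c + 2*c² (C(c) = (c² + c²) + c = 2*c² + c = c + 2*c²)
1/((C(L(-19, 20)) - 122659)*(Q(523) + 195953)) = 1/((3*(1 + 2*3) - 122659)*(0 + 195953)) = 1/((3*(1 + 6) - 122659)*195953) = 1/((3*7 - 122659)*195953) = 1/((21 - 122659)*195953) = 1/(-122638*195953) = 1/(-24031284014) = -1/24031284014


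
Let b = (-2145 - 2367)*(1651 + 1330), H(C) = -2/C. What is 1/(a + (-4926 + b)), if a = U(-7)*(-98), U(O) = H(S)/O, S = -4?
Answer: -1/13455191 ≈ -7.4321e-8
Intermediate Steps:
b = -13450272 (b = -4512*2981 = -13450272)
U(O) = 1/(2*O) (U(O) = (-2/(-4))/O = (-2*(-¼))/O = 1/(2*O))
a = 7 (a = ((½)/(-7))*(-98) = ((½)*(-⅐))*(-98) = -1/14*(-98) = 7)
1/(a + (-4926 + b)) = 1/(7 + (-4926 - 13450272)) = 1/(7 - 13455198) = 1/(-13455191) = -1/13455191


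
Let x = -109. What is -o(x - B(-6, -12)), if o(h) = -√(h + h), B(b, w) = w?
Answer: I*√194 ≈ 13.928*I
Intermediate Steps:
o(h) = -√2*√h (o(h) = -√(2*h) = -√2*√h)
-o(x - B(-6, -12)) = -(-1)*√2*√(-109 - 1*(-12)) = -(-1)*√2*√(-109 + 12) = -(-1)*√2*√(-97) = -(-1)*√2*I*√97 = -(-1)*I*√194 = I*√194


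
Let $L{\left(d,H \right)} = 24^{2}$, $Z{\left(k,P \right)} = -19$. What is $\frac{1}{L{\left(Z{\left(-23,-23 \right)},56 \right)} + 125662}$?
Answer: $\frac{1}{126238} \approx 7.9215 \cdot 10^{-6}$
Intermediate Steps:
$L{\left(d,H \right)} = 576$
$\frac{1}{L{\left(Z{\left(-23,-23 \right)},56 \right)} + 125662} = \frac{1}{576 + 125662} = \frac{1}{126238}$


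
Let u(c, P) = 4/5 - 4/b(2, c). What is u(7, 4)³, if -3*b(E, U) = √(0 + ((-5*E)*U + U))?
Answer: -4352/875 + 256*I*√7/1225 ≈ -4.9737 + 0.55291*I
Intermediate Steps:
b(E, U) = -√(U - 5*E*U)/3 (b(E, U) = -√(0 + ((-5*E)*U + U))/3 = -√(0 + (-5*E*U + U))/3 = -√(0 + (U - 5*E*U))/3 = -√(U - 5*E*U)/3)
u(c, P) = ⅘ + 4/√(-c) (u(c, P) = 4/5 - 4*(-3/(√(-c)*√(-1 + 5*2))) = 4*(⅕) - 4*(-3/(√(-c)*√(-1 + 10))) = ⅘ - 4*(-1/√(-c)) = ⅘ - (-4)/√(-c) = ⅘ + 4/√(-c))
u(7, 4)³ = (⅘ + 4/√(-1*7))³ = (⅘ + 4/√(-7))³ = (⅘ + 4*(-I*√7/7))³ = (⅘ - 4*I*√7/7)³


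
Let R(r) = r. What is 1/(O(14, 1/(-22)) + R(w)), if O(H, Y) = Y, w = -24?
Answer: -22/529 ≈ -0.041588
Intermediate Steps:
1/(O(14, 1/(-22)) + R(w)) = 1/(1/(-22) - 24) = 1/(-1/22 - 24) = 1/(-529/22) = -22/529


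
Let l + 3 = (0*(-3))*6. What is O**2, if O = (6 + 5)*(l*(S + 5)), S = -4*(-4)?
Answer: 480249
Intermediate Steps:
S = 16
l = -3 (l = -3 + (0*(-3))*6 = -3 + 0*6 = -3 + 0 = -3)
O = -693 (O = (6 + 5)*(-3*(16 + 5)) = 11*(-3*21) = 11*(-63) = -693)
O**2 = (-693)**2 = 480249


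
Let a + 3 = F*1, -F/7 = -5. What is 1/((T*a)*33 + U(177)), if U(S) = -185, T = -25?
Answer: -1/26585 ≈ -3.7615e-5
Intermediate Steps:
F = 35 (F = -7*(-5) = 35)
a = 32 (a = -3 + 35*1 = -3 + 35 = 32)
1/((T*a)*33 + U(177)) = 1/(-25*32*33 - 185) = 1/(-800*33 - 185) = 1/(-26400 - 185) = 1/(-26585) = -1/26585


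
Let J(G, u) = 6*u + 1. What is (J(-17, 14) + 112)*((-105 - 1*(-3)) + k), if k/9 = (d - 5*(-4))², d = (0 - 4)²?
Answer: 2277714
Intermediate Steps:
d = 16 (d = (-4)² = 16)
J(G, u) = 1 + 6*u
k = 11664 (k = 9*(16 - 5*(-4))² = 9*(16 + 20)² = 9*36² = 9*1296 = 11664)
(J(-17, 14) + 112)*((-105 - 1*(-3)) + k) = ((1 + 6*14) + 112)*((-105 - 1*(-3)) + 11664) = ((1 + 84) + 112)*((-105 + 3) + 11664) = (85 + 112)*(-102 + 11664) = 197*11562 = 2277714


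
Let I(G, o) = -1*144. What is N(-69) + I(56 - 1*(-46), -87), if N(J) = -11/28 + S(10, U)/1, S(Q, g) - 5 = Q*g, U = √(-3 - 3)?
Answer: -3903/28 + 10*I*√6 ≈ -139.39 + 24.495*I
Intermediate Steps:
U = I*√6 (U = √(-6) = I*√6 ≈ 2.4495*I)
S(Q, g) = 5 + Q*g
I(G, o) = -144
N(J) = 129/28 + 10*I*√6 (N(J) = -11/28 + (5 + 10*(I*√6))/1 = -11*1/28 + (5 + 10*I*√6)*1 = -11/28 + (5 + 10*I*√6) = 129/28 + 10*I*√6)
N(-69) + I(56 - 1*(-46), -87) = (129/28 + 10*I*√6) - 144 = -3903/28 + 10*I*√6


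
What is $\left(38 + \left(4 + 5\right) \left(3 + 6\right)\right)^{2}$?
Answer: $14161$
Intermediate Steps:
$\left(38 + \left(4 + 5\right) \left(3 + 6\right)\right)^{2} = \left(38 + 9 \cdot 9\right)^{2} = \left(38 + 81\right)^{2} = 119^{2} = 14161$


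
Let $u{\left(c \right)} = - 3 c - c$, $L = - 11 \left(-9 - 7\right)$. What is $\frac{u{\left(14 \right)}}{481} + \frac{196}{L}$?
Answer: $\frac{21105}{21164} \approx 0.99721$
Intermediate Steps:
$L = 176$ ($L = \left(-11\right) \left(-16\right) = 176$)
$u{\left(c \right)} = - 4 c$
$\frac{u{\left(14 \right)}}{481} + \frac{196}{L} = \frac{\left(-4\right) 14}{481} + \frac{196}{176} = \left(-56\right) \frac{1}{481} + 196 \cdot \frac{1}{176} = - \frac{56}{481} + \frac{49}{44} = \frac{21105}{21164}$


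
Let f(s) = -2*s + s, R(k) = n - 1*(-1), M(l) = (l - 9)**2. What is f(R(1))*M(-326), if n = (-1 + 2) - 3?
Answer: 112225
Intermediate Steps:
n = -2 (n = 1 - 3 = -2)
M(l) = (-9 + l)**2
R(k) = -1 (R(k) = -2 - 1*(-1) = -2 + 1 = -1)
f(s) = -s
f(R(1))*M(-326) = (-1*(-1))*(-9 - 326)**2 = 1*(-335)**2 = 1*112225 = 112225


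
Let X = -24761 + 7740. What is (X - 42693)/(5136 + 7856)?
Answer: -29857/6496 ≈ -4.5962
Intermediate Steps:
X = -17021
(X - 42693)/(5136 + 7856) = (-17021 - 42693)/(5136 + 7856) = -59714/12992 = -59714*1/12992 = -29857/6496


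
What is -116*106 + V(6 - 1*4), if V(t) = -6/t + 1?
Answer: -12298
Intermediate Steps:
V(t) = 1 - 6/t
-116*106 + V(6 - 1*4) = -116*106 + (-6 + (6 - 1*4))/(6 - 1*4) = -12296 + (-6 + (6 - 4))/(6 - 4) = -12296 + (-6 + 2)/2 = -12296 + (½)*(-4) = -12296 - 2 = -12298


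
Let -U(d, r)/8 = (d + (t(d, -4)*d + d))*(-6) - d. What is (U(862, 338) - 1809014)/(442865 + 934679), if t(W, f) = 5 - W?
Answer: -18589299/688772 ≈ -26.989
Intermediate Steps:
U(d, r) = 104*d + 48*d*(5 - d) (U(d, r) = -8*((d + ((5 - d)*d + d))*(-6) - d) = -8*((d + (d*(5 - d) + d))*(-6) - d) = -8*((d + (d + d*(5 - d)))*(-6) - d) = -8*((2*d + d*(5 - d))*(-6) - d) = -8*((-12*d - 6*d*(5 - d)) - d) = -8*(-13*d - 6*d*(5 - d)) = 104*d + 48*d*(5 - d))
(U(862, 338) - 1809014)/(442865 + 934679) = (8*862*(43 - 6*862) - 1809014)/(442865 + 934679) = (8*862*(43 - 5172) - 1809014)/1377544 = (8*862*(-5129) - 1809014)*(1/1377544) = (-35369584 - 1809014)*(1/1377544) = -37178598*1/1377544 = -18589299/688772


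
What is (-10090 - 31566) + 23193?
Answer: -18463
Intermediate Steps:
(-10090 - 31566) + 23193 = -41656 + 23193 = -18463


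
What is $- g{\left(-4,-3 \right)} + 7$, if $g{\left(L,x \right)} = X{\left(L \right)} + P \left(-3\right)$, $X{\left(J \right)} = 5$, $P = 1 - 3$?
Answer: $-4$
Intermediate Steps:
$P = -2$ ($P = 1 - 3 = -2$)
$g{\left(L,x \right)} = 11$ ($g{\left(L,x \right)} = 5 - -6 = 5 + 6 = 11$)
$- g{\left(-4,-3 \right)} + 7 = \left(-1\right) 11 + 7 = -11 + 7 = -4$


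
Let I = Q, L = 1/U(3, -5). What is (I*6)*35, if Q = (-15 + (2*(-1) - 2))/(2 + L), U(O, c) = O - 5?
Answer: -2660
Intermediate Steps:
U(O, c) = -5 + O
L = -½ (L = 1/(-5 + 3) = 1/(-2) = -½ ≈ -0.50000)
Q = -38/3 (Q = (-15 + (2*(-1) - 2))/(2 - ½) = (-15 + (-2 - 2))/(3/2) = (-15 - 4)*(⅔) = -19*⅔ = -38/3 ≈ -12.667)
I = -38/3 ≈ -12.667
(I*6)*35 = -38/3*6*35 = -76*35 = -2660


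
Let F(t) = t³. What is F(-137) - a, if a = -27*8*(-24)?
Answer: -2576537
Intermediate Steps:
a = 5184 (a = -216*(-24) = 5184)
F(-137) - a = (-137)³ - 1*5184 = -2571353 - 5184 = -2576537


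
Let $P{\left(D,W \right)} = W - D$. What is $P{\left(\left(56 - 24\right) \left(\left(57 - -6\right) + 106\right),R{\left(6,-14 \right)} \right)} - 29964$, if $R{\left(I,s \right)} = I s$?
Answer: $-35456$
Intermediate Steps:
$P{\left(\left(56 - 24\right) \left(\left(57 - -6\right) + 106\right),R{\left(6,-14 \right)} \right)} - 29964 = \left(6 \left(-14\right) - \left(56 - 24\right) \left(\left(57 - -6\right) + 106\right)\right) - 29964 = \left(-84 - 32 \left(\left(57 + 6\right) + 106\right)\right) - 29964 = \left(-84 - 32 \left(63 + 106\right)\right) - 29964 = \left(-84 - 32 \cdot 169\right) - 29964 = \left(-84 - 5408\right) - 29964 = -5492 - 29964 = -35456$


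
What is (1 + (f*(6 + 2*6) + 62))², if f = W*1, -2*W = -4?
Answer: 9801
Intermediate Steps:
W = 2 (W = -½*(-4) = 2)
f = 2 (f = 2*1 = 2)
(1 + (f*(6 + 2*6) + 62))² = (1 + (2*(6 + 2*6) + 62))² = (1 + (2*(6 + 12) + 62))² = (1 + (2*18 + 62))² = (1 + (36 + 62))² = (1 + 98)² = 99² = 9801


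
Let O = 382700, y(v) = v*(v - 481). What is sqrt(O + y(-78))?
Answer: sqrt(426302) ≈ 652.92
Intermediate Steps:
y(v) = v*(-481 + v)
sqrt(O + y(-78)) = sqrt(382700 - 78*(-481 - 78)) = sqrt(382700 - 78*(-559)) = sqrt(382700 + 43602) = sqrt(426302)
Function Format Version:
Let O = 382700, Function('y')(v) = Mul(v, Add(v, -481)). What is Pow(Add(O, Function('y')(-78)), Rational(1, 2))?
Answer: Pow(426302, Rational(1, 2)) ≈ 652.92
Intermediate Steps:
Function('y')(v) = Mul(v, Add(-481, v))
Pow(Add(O, Function('y')(-78)), Rational(1, 2)) = Pow(Add(382700, Mul(-78, Add(-481, -78))), Rational(1, 2)) = Pow(Add(382700, Mul(-78, -559)), Rational(1, 2)) = Pow(Add(382700, 43602), Rational(1, 2)) = Pow(426302, Rational(1, 2))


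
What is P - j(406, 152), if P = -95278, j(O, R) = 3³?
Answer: -95305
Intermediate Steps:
j(O, R) = 27
P - j(406, 152) = -95278 - 1*27 = -95278 - 27 = -95305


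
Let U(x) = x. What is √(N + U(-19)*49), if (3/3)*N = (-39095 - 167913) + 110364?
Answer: 5*I*√3903 ≈ 312.37*I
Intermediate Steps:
N = -96644 (N = (-39095 - 167913) + 110364 = -207008 + 110364 = -96644)
√(N + U(-19)*49) = √(-96644 - 19*49) = √(-96644 - 931) = √(-97575) = 5*I*√3903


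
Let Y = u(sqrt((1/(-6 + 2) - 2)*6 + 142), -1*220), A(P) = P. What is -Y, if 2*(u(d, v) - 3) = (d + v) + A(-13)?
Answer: 227/2 - sqrt(514)/4 ≈ 107.83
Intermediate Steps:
u(d, v) = -7/2 + d/2 + v/2 (u(d, v) = 3 + ((d + v) - 13)/2 = 3 + (-13 + d + v)/2 = 3 + (-13/2 + d/2 + v/2) = -7/2 + d/2 + v/2)
Y = -227/2 + sqrt(514)/4 (Y = -7/2 + sqrt((1/(-6 + 2) - 2)*6 + 142)/2 + (-1*220)/2 = -7/2 + sqrt((1/(-4) - 2)*6 + 142)/2 + (1/2)*(-220) = -7/2 + sqrt((-1/4 - 2)*6 + 142)/2 - 110 = -7/2 + sqrt(-9/4*6 + 142)/2 - 110 = -7/2 + sqrt(-27/2 + 142)/2 - 110 = -7/2 + sqrt(257/2)/2 - 110 = -7/2 + (sqrt(514)/2)/2 - 110 = -7/2 + sqrt(514)/4 - 110 = -227/2 + sqrt(514)/4 ≈ -107.83)
-Y = -(-227/2 + sqrt(514)/4) = 227/2 - sqrt(514)/4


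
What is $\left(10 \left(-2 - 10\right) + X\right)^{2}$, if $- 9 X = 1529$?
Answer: $\frac{6806881}{81} \approx 84036.0$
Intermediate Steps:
$X = - \frac{1529}{9}$ ($X = \left(- \frac{1}{9}\right) 1529 = - \frac{1529}{9} \approx -169.89$)
$\left(10 \left(-2 - 10\right) + X\right)^{2} = \left(10 \left(-2 - 10\right) - \frac{1529}{9}\right)^{2} = \left(10 \left(-12\right) - \frac{1529}{9}\right)^{2} = \left(-120 - \frac{1529}{9}\right)^{2} = \left(- \frac{2609}{9}\right)^{2} = \frac{6806881}{81}$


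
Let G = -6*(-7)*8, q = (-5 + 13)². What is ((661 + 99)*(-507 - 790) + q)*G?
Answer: -331180416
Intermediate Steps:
q = 64 (q = 8² = 64)
G = 336 (G = 42*8 = 336)
((661 + 99)*(-507 - 790) + q)*G = ((661 + 99)*(-507 - 790) + 64)*336 = (760*(-1297) + 64)*336 = (-985720 + 64)*336 = -985656*336 = -331180416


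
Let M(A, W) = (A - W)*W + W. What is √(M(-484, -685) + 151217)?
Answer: √12847 ≈ 113.34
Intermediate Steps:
M(A, W) = W + W*(A - W) (M(A, W) = W*(A - W) + W = W + W*(A - W))
√(M(-484, -685) + 151217) = √(-685*(1 - 484 - 1*(-685)) + 151217) = √(-685*(1 - 484 + 685) + 151217) = √(-685*202 + 151217) = √(-138370 + 151217) = √12847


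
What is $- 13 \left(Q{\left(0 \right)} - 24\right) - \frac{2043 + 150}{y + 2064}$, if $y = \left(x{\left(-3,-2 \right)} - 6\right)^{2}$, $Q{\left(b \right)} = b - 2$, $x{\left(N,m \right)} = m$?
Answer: $\frac{717071}{2128} \approx 336.97$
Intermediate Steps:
$Q{\left(b \right)} = -2 + b$ ($Q{\left(b \right)} = b - 2 = -2 + b$)
$y = 64$ ($y = \left(-2 - 6\right)^{2} = \left(-8\right)^{2} = 64$)
$- 13 \left(Q{\left(0 \right)} - 24\right) - \frac{2043 + 150}{y + 2064} = - 13 \left(\left(-2 + 0\right) - 24\right) - \frac{2043 + 150}{64 + 2064} = - 13 \left(-2 - 24\right) - \frac{2193}{2128} = \left(-13\right) \left(-26\right) - 2193 \cdot \frac{1}{2128} = 338 - \frac{2193}{2128} = \frac{717071}{2128}$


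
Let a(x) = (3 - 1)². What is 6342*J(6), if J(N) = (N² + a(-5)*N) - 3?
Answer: 361494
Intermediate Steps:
a(x) = 4 (a(x) = 2² = 4)
J(N) = -3 + N² + 4*N (J(N) = (N² + 4*N) - 3 = -3 + N² + 4*N)
6342*J(6) = 6342*(-3 + 6² + 4*6) = 6342*(-3 + 36 + 24) = 6342*57 = 361494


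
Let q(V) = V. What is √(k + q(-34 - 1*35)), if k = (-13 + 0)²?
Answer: 10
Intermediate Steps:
k = 169 (k = (-13)² = 169)
√(k + q(-34 - 1*35)) = √(169 + (-34 - 1*35)) = √(169 + (-34 - 35)) = √(169 - 69) = √100 = 10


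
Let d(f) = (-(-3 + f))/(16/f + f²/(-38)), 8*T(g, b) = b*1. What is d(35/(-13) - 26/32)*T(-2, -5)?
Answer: 974500956/1171751797 ≈ 0.83166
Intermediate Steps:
T(g, b) = b/8 (T(g, b) = (b*1)/8 = b/8)
d(f) = (3 - f)/(16/f - f²/38) (d(f) = (3 - f)/(16/f + f²*(-1/38)) = (3 - f)/(16/f - f²/38))
d(35/(-13) - 26/32)*T(-2, -5) = (38*(35/(-13) - 26/32)*(-3 + (35/(-13) - 26/32))/(-608 + (35/(-13) - 26/32)³))*((⅛)*(-5)) = (38*(35*(-1/13) - 26*1/32)*(-3 + (35*(-1/13) - 26*1/32))/(-608 + (35*(-1/13) - 26*1/32)³))*(-5/8) = (38*(-35/13 - 13/16)*(-3 + (-35/13 - 13/16))/(-608 + (-35/13 - 13/16)³))*(-5/8) = (38*(-729/208)*(-3 - 729/208)/(-608 + (-729/208)³))*(-5/8) = (38*(-729/208)*(-1353/208)/(-608 - 387420489/8998912))*(-5/8) = (38*(-729/208)*(-1353/208)/(-5858758985/8998912))*(-5/8) = (38*(-729/208)*(-8998912/5858758985)*(-1353/208))*(-5/8) = -7796007648/5858758985*(-5/8) = 974500956/1171751797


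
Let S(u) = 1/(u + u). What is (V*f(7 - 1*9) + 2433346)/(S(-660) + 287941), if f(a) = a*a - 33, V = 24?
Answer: 3211098000/380082119 ≈ 8.4484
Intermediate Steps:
f(a) = -33 + a² (f(a) = a² - 33 = -33 + a²)
S(u) = 1/(2*u)
(V*f(7 - 1*9) + 2433346)/(S(-660) + 287941) = (24*(-33 + (7 - 1*9)²) + 2433346)/((½)/(-660) + 287941) = (24*(-33 + (7 - 9)²) + 2433346)/((½)*(-1/660) + 287941) = (24*(-33 + (-2)²) + 2433346)/(-1/1320 + 287941) = (24*(-33 + 4) + 2433346)/(380082119/1320) = (24*(-29) + 2433346)*(1320/380082119) = (-696 + 2433346)*(1320/380082119) = 2432650*(1320/380082119) = 3211098000/380082119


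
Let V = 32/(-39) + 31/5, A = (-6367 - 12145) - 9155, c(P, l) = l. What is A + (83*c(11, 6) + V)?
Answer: -5296906/195 ≈ -27164.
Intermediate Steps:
A = -27667 (A = -18512 - 9155 = -27667)
V = 1049/195 (V = 32*(-1/39) + 31*(1/5) = -32/39 + 31/5 = 1049/195 ≈ 5.3795)
A + (83*c(11, 6) + V) = -27667 + (83*6 + 1049/195) = -27667 + (498 + 1049/195) = -27667 + 98159/195 = -5296906/195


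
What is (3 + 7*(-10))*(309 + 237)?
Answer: -36582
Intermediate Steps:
(3 + 7*(-10))*(309 + 237) = (3 - 70)*546 = -67*546 = -36582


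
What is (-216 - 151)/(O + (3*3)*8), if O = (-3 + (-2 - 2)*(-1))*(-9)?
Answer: -367/63 ≈ -5.8254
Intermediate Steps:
O = -9 (O = (-3 - 4*(-1))*(-9) = (-3 + 4)*(-9) = 1*(-9) = -9)
(-216 - 151)/(O + (3*3)*8) = (-216 - 151)/(-9 + (3*3)*8) = -367/(-9 + 9*8) = -367/(-9 + 72) = -367/63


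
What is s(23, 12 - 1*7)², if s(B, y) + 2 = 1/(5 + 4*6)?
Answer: 3249/841 ≈ 3.8633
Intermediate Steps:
s(B, y) = -57/29 (s(B, y) = -2 + 1/(5 + 4*6) = -2 + 1/(5 + 24) = -2 + 1/29 = -57/29)
s(23, 12 - 1*7)² = (-57/29)² = 3249/841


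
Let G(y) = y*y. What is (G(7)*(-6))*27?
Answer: -7938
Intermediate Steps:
G(y) = y²
(G(7)*(-6))*27 = (7²*(-6))*27 = (49*(-6))*27 = -294*27 = -7938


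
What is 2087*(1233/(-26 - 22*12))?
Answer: -2573271/290 ≈ -8873.3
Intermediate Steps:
2087*(1233/(-26 - 22*12)) = 2087*(1233/(-26 - 264)) = 2087*(1233/(-290)) = 2087*(1233*(-1/290)) = 2087*(-1233/290) = -2573271/290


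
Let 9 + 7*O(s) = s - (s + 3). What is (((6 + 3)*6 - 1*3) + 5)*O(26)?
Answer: -96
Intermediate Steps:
O(s) = -12/7 (O(s) = -9/7 + (s - (s + 3))/7 = -9/7 + (s - (3 + s))/7 = -9/7 + (s + (-3 - s))/7 = -9/7 + (⅐)*(-3) = -9/7 - 3/7 = -12/7)
(((6 + 3)*6 - 1*3) + 5)*O(26) = (((6 + 3)*6 - 1*3) + 5)*(-12/7) = ((9*6 - 3) + 5)*(-12/7) = ((54 - 3) + 5)*(-12/7) = (51 + 5)*(-12/7) = 56*(-12/7) = -96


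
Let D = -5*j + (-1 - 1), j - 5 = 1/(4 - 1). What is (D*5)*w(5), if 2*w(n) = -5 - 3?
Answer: 1720/3 ≈ 573.33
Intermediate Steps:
w(n) = -4 (w(n) = (-5 - 3)/2 = (½)*(-8) = -4)
j = 16/3 (j = 5 + 1/(4 - 1) = 5 + 1/3 = 5 + ⅓ = 16/3 ≈ 5.3333)
D = -86/3 (D = -5*16/3 + (-1 - 1) = -80/3 - 2 = -86/3 ≈ -28.667)
(D*5)*w(5) = -86/3*5*(-4) = -430/3*(-4) = 1720/3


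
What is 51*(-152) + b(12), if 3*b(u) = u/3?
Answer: -23252/3 ≈ -7750.7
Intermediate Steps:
b(u) = u/9 (b(u) = (u/3)/3 = u/9)
51*(-152) + b(12) = 51*(-152) + (⅑)*12 = -7752 + 4/3 = -23252/3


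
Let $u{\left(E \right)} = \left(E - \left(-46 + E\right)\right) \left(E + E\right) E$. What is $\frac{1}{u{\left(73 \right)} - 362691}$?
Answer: $\frac{1}{127577} \approx 7.8384 \cdot 10^{-6}$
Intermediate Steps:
$u{\left(E \right)} = 92 E^{2}$ ($u{\left(E \right)} = 46 \cdot 2 E E = 92 E E = 92 E^{2}$)
$\frac{1}{u{\left(73 \right)} - 362691} = \frac{1}{92 \cdot 73^{2} - 362691} = \frac{1}{92 \cdot 5329 - 362691} = \frac{1}{490268 - 362691} = \frac{1}{127577}$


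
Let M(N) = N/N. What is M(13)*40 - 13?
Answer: 27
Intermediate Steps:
M(N) = 1
M(13)*40 - 13 = 1*40 - 13 = 40 - 13 = 27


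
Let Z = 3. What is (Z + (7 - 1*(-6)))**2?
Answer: 256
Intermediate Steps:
(Z + (7 - 1*(-6)))**2 = (3 + (7 - 1*(-6)))**2 = (3 + (7 + 6))**2 = (3 + 13)**2 = 16**2 = 256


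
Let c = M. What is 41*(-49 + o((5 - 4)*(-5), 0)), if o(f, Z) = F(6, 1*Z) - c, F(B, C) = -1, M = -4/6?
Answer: -6068/3 ≈ -2022.7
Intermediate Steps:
M = -⅔ (M = -4*⅙ = -⅔ ≈ -0.66667)
c = -⅔ ≈ -0.66667
o(f, Z) = -⅓ (o(f, Z) = -1 - 1*(-⅔) = -1 + ⅔ = -⅓)
41*(-49 + o((5 - 4)*(-5), 0)) = 41*(-49 - ⅓) = 41*(-148/3) = -6068/3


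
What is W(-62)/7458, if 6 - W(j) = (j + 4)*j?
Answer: -1795/3729 ≈ -0.48136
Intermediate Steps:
W(j) = 6 - j*(4 + j) (W(j) = 6 - (j + 4)*j = 6 - (4 + j)*j = 6 - j*(4 + j))
W(-62)/7458 = (6 - 1*(-62)² - 4*(-62))/7458 = (6 - 1*3844 + 248)*(1/7458) = (6 - 3844 + 248)*(1/7458) = -3590*1/7458 = -1795/3729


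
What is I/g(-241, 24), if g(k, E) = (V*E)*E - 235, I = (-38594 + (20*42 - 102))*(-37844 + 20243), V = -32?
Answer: -666303456/18667 ≈ -35694.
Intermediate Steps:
I = 666303456 (I = (-38594 + (840 - 102))*(-17601) = (-38594 + 738)*(-17601) = -37856*(-17601) = 666303456)
g(k, E) = -235 - 32*E² (g(k, E) = (-32*E)*E - 235 = -32*E² - 235 = -235 - 32*E²)
I/g(-241, 24) = 666303456/(-235 - 32*24²) = 666303456/(-235 - 32*576) = 666303456/(-235 - 18432) = 666303456/(-18667) = 666303456*(-1/18667) = -666303456/18667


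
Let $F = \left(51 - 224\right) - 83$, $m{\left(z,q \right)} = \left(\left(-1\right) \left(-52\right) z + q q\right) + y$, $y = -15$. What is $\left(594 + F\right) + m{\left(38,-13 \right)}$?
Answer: $2468$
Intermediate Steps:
$m{\left(z,q \right)} = -15 + q^{2} + 52 z$ ($m{\left(z,q \right)} = \left(\left(-1\right) \left(-52\right) z + q q\right) - 15 = \left(52 z + q^{2}\right) - 15 = \left(q^{2} + 52 z\right) - 15 = -15 + q^{2} + 52 z$)
$F = -256$ ($F = -173 - 83 = -256$)
$\left(594 + F\right) + m{\left(38,-13 \right)} = \left(594 - 256\right) + \left(-15 + \left(-13\right)^{2} + 52 \cdot 38\right) = 338 + \left(-15 + 169 + 1976\right) = 338 + 2130 = 2468$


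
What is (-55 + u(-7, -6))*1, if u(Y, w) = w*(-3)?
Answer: -37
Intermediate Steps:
u(Y, w) = -3*w
(-55 + u(-7, -6))*1 = (-55 - 3*(-6))*1 = (-55 + 18)*1 = -37*1 = -37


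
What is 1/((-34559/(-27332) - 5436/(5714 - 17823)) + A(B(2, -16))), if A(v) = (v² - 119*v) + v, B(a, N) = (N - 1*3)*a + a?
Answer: 330963188/1835426965955 ≈ 0.00018032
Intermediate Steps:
B(a, N) = a + a*(-3 + N) (B(a, N) = (N - 3)*a + a = (-3 + N)*a + a = a*(-3 + N) + a = a + a*(-3 + N))
A(v) = v² - 118*v
1/((-34559/(-27332) - 5436/(5714 - 17823)) + A(B(2, -16))) = 1/((-34559/(-27332) - 5436/(5714 - 17823)) + (2*(-2 - 16))*(-118 + 2*(-2 - 16))) = 1/((-34559*(-1/27332) - 5436/(-12109)) + (2*(-18))*(-118 + 2*(-18))) = 1/((34559/27332 - 5436*(-1/12109)) - 36*(-118 - 36)) = 1/((34559/27332 + 5436/12109) - 36*(-154)) = 1/(567051683/330963188 + 5544) = 1/(1835426965955/330963188) = 330963188/1835426965955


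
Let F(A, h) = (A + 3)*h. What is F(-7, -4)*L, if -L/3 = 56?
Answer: -2688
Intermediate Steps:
F(A, h) = h*(3 + A) (F(A, h) = (3 + A)*h = h*(3 + A))
L = -168 (L = -3*56 = -168)
F(-7, -4)*L = -4*(3 - 7)*(-168) = -4*(-4)*(-168) = 16*(-168) = -2688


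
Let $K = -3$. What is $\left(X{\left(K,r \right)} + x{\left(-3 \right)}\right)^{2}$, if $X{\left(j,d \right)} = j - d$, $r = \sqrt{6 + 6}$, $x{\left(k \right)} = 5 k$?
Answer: $336 + 72 \sqrt{3} \approx 460.71$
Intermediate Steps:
$r = 2 \sqrt{3}$ ($r = \sqrt{12} = 2 \sqrt{3} \approx 3.4641$)
$\left(X{\left(K,r \right)} + x{\left(-3 \right)}\right)^{2} = \left(\left(-3 - 2 \sqrt{3}\right) + 5 \left(-3\right)\right)^{2} = \left(\left(-3 - 2 \sqrt{3}\right) - 15\right)^{2} = \left(-18 - 2 \sqrt{3}\right)^{2}$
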